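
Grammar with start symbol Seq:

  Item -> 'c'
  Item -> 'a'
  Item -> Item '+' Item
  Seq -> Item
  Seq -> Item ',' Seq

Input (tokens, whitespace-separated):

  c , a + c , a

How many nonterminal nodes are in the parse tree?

[Seq [Item c] , [Seq [Item [Item a] + [Item c]] , [Seq [Item a]]]]

8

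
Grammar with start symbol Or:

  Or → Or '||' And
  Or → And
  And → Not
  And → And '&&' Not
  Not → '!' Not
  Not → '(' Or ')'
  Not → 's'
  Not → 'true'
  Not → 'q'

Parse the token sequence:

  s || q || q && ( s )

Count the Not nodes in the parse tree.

[Or [Or [Or [And [Not s]]] || [And [Not q]]] || [And [And [Not q]] && [Not ( [Or [And [Not s]]] )]]]

5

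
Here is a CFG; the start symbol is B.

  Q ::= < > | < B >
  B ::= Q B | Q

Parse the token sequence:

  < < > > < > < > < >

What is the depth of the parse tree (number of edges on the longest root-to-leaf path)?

[B [Q < [B [Q < >]] >] [B [Q < >] [B [Q < >] [B [Q < >]]]]]

5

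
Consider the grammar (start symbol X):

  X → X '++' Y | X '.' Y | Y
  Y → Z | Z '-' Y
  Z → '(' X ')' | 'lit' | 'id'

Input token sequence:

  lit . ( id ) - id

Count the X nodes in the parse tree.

3

[X [X [Y [Z lit]]] . [Y [Z ( [X [Y [Z id]]] )] - [Y [Z id]]]]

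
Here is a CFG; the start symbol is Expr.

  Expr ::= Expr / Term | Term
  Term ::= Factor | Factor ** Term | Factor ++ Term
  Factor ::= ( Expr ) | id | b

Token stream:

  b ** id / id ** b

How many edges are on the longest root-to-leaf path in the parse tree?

[Expr [Expr [Term [Factor b] ** [Term [Factor id]]]] / [Term [Factor id] ** [Term [Factor b]]]]

5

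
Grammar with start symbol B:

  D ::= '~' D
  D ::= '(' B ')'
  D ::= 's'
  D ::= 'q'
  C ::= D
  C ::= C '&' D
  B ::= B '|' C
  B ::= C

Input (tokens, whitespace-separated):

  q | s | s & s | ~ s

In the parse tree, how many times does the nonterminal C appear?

5

[B [B [B [B [C [D q]]] | [C [D s]]] | [C [C [D s]] & [D s]]] | [C [D ~ [D s]]]]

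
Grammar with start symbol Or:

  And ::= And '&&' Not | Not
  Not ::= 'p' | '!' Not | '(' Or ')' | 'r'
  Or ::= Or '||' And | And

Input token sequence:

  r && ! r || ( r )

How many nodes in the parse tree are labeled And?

4

[Or [Or [And [And [Not r]] && [Not ! [Not r]]]] || [And [Not ( [Or [And [Not r]]] )]]]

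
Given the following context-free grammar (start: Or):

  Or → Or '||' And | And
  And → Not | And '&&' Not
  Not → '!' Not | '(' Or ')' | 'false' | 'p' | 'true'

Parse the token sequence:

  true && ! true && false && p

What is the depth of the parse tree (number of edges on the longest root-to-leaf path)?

6

[Or [And [And [And [And [Not true]] && [Not ! [Not true]]] && [Not false]] && [Not p]]]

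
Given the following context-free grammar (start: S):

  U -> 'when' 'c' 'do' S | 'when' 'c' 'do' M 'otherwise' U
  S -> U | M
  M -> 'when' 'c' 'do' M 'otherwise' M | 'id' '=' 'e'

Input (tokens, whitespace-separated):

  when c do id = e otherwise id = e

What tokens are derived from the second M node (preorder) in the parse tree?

id = e

[S [M when c do [M id = e] otherwise [M id = e]]]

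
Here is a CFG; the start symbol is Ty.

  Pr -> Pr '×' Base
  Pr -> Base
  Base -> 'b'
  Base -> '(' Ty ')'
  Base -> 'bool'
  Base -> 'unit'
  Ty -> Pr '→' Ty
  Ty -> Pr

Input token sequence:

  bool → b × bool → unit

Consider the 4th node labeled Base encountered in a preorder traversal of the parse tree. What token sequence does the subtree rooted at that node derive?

unit

[Ty [Pr [Base bool]] → [Ty [Pr [Pr [Base b]] × [Base bool]] → [Ty [Pr [Base unit]]]]]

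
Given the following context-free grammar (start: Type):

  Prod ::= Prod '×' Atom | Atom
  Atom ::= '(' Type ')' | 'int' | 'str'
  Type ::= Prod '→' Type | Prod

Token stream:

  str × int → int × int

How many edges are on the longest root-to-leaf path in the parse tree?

[Type [Prod [Prod [Atom str]] × [Atom int]] → [Type [Prod [Prod [Atom int]] × [Atom int]]]]

5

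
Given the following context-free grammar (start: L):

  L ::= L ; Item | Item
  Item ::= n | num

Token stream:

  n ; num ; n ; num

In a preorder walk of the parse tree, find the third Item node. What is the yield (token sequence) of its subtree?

n

[L [L [L [L [Item n]] ; [Item num]] ; [Item n]] ; [Item num]]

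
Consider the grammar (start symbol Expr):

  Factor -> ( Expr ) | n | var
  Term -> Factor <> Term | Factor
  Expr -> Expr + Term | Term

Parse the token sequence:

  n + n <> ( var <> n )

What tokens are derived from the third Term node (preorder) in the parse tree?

( var <> n )

[Expr [Expr [Term [Factor n]]] + [Term [Factor n] <> [Term [Factor ( [Expr [Term [Factor var] <> [Term [Factor n]]]] )]]]]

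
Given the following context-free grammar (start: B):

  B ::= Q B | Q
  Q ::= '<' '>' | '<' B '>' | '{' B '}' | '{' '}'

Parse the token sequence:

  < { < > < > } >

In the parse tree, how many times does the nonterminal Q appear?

4

[B [Q < [B [Q { [B [Q < >] [B [Q < >]]] }]] >]]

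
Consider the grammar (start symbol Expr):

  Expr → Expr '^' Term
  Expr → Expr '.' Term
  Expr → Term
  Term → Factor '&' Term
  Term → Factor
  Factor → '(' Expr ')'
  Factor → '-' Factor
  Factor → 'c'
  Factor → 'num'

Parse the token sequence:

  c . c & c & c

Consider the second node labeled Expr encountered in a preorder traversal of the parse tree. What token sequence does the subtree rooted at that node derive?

[Expr [Expr [Term [Factor c]]] . [Term [Factor c] & [Term [Factor c] & [Term [Factor c]]]]]

c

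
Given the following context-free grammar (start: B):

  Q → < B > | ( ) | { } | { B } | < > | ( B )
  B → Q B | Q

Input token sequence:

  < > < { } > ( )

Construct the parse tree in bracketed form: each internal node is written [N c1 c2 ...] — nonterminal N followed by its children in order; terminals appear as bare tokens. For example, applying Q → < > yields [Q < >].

B
Q B
< > B
< > Q B
< > < B > B
< > < Q > B
< > < { } > B
< > < { } > Q
< > < { } > ( )

[B [Q < >] [B [Q < [B [Q { }]] >] [B [Q ( )]]]]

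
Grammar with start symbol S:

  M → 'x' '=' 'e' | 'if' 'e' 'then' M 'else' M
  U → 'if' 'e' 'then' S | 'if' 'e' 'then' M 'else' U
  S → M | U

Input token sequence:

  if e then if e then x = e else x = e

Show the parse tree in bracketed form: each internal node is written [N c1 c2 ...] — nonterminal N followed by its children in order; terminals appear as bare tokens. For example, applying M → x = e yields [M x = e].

[S [U if e then [S [M if e then [M x = e] else [M x = e]]]]]

S
U
if e then S
if e then M
if e then if e then M else M
if e then if e then x = e else M
if e then if e then x = e else x = e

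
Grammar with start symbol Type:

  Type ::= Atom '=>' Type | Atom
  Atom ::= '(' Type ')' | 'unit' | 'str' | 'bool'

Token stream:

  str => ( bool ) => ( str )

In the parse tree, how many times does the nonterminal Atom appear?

[Type [Atom str] => [Type [Atom ( [Type [Atom bool]] )] => [Type [Atom ( [Type [Atom str]] )]]]]

5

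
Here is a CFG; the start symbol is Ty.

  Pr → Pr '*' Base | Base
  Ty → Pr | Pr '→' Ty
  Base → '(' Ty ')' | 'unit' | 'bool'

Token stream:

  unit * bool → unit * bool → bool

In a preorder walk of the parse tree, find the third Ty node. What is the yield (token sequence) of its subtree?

[Ty [Pr [Pr [Base unit]] * [Base bool]] → [Ty [Pr [Pr [Base unit]] * [Base bool]] → [Ty [Pr [Base bool]]]]]

bool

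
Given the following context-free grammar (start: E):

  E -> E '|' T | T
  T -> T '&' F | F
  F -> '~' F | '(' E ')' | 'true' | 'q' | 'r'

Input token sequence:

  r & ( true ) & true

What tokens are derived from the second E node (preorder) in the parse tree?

true

[E [T [T [T [F r]] & [F ( [E [T [F true]]] )]] & [F true]]]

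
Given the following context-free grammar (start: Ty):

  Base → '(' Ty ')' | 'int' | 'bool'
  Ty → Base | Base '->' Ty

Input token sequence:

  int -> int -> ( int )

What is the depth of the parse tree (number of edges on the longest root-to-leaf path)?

6

[Ty [Base int] -> [Ty [Base int] -> [Ty [Base ( [Ty [Base int]] )]]]]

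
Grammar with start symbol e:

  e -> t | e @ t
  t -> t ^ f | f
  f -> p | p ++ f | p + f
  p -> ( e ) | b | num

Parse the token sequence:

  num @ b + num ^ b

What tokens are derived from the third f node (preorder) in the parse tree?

num

[e [e [t [f [p num]]]] @ [t [t [f [p b] + [f [p num]]]] ^ [f [p b]]]]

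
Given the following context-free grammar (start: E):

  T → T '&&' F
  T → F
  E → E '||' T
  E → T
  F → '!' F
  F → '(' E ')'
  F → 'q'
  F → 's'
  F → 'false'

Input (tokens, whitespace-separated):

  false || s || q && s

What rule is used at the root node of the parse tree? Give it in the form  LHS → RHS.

[E [E [E [T [F false]]] || [T [F s]]] || [T [T [F q]] && [F s]]]

E → E '||' T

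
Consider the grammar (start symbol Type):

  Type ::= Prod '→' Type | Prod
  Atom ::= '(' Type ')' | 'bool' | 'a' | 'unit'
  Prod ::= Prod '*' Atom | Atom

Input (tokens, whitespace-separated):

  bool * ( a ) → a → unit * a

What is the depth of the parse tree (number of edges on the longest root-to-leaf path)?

[Type [Prod [Prod [Atom bool]] * [Atom ( [Type [Prod [Atom a]]] )]] → [Type [Prod [Atom a]] → [Type [Prod [Prod [Atom unit]] * [Atom a]]]]]

6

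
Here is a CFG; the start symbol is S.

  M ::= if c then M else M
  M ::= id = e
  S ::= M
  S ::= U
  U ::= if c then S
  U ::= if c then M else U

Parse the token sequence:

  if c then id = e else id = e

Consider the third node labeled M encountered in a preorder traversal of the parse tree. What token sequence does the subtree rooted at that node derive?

[S [M if c then [M id = e] else [M id = e]]]

id = e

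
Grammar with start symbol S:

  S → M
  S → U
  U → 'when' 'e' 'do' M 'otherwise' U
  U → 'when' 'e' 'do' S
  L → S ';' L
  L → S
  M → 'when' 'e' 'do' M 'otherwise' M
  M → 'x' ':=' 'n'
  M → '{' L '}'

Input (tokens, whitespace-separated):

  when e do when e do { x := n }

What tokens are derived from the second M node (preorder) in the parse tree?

[S [U when e do [S [U when e do [S [M { [L [S [M x := n]]] }]]]]]]

x := n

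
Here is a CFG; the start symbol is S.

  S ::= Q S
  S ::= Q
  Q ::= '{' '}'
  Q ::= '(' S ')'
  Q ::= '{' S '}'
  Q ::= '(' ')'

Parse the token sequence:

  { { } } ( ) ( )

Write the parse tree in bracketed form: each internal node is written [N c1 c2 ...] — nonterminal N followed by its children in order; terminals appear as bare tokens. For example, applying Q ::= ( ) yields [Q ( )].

[S [Q { [S [Q { }]] }] [S [Q ( )] [S [Q ( )]]]]

S
Q S
{ S } S
{ Q } S
{ { } } S
{ { } } Q S
{ { } } ( ) S
{ { } } ( ) Q
{ { } } ( ) ( )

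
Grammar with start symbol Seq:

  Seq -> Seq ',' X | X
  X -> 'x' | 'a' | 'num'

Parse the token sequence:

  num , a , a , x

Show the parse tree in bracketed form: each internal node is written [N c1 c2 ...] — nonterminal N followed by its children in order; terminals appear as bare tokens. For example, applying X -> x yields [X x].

[Seq [Seq [Seq [Seq [X num]] , [X a]] , [X a]] , [X x]]

Seq
Seq , X
Seq , X , X
Seq , X , X , X
X , X , X , X
num , X , X , X
num , a , X , X
num , a , a , X
num , a , a , x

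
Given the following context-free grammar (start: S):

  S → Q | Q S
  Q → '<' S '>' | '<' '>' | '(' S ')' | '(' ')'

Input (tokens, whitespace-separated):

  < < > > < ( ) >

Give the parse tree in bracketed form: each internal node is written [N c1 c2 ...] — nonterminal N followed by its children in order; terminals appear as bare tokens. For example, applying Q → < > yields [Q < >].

S
Q S
< S > S
< Q > S
< < > > S
< < > > Q
< < > > < S >
< < > > < Q >
< < > > < ( ) >

[S [Q < [S [Q < >]] >] [S [Q < [S [Q ( )]] >]]]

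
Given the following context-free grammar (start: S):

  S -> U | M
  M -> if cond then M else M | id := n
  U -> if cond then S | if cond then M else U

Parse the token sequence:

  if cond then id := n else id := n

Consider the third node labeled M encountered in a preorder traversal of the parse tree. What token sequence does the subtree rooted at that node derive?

[S [M if cond then [M id := n] else [M id := n]]]

id := n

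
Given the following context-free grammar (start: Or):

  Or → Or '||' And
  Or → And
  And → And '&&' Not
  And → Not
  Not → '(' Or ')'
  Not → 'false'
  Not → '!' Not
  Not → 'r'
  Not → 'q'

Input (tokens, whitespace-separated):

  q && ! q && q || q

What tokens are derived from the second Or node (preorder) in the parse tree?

q && ! q && q

[Or [Or [And [And [And [Not q]] && [Not ! [Not q]]] && [Not q]]] || [And [Not q]]]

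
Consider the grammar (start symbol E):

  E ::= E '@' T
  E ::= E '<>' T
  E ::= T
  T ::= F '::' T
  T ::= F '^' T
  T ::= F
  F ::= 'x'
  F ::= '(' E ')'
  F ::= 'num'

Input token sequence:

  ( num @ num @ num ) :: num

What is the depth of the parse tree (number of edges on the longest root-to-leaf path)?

8

[E [T [F ( [E [E [E [T [F num]]] @ [T [F num]]] @ [T [F num]]] )] :: [T [F num]]]]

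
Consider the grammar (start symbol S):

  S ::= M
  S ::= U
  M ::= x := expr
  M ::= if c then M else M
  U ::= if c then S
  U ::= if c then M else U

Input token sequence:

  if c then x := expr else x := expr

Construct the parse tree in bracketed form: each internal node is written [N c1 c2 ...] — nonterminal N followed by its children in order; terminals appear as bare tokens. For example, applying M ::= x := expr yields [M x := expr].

[S [M if c then [M x := expr] else [M x := expr]]]

S
M
if c then M else M
if c then x := expr else M
if c then x := expr else x := expr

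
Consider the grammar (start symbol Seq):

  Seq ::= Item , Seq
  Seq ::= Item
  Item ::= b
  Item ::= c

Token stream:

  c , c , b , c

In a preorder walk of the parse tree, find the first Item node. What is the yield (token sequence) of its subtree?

c

[Seq [Item c] , [Seq [Item c] , [Seq [Item b] , [Seq [Item c]]]]]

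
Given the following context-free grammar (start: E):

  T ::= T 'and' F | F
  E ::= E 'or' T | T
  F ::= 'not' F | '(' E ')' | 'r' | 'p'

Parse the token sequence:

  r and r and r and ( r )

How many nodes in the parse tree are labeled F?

[E [T [T [T [T [F r]] and [F r]] and [F r]] and [F ( [E [T [F r]]] )]]]

5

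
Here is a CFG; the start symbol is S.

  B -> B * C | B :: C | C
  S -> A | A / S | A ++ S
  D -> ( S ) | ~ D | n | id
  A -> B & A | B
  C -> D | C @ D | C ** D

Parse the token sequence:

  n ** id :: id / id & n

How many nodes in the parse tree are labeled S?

2

[S [A [B [B [C [C [D n]] ** [D id]]] :: [C [D id]]]] / [S [A [B [C [D id]]] & [A [B [C [D n]]]]]]]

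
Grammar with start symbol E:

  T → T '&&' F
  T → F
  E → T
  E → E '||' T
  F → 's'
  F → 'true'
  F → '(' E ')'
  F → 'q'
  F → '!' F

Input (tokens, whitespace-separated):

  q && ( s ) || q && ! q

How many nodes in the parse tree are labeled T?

[E [E [T [T [F q]] && [F ( [E [T [F s]]] )]]] || [T [T [F q]] && [F ! [F q]]]]

5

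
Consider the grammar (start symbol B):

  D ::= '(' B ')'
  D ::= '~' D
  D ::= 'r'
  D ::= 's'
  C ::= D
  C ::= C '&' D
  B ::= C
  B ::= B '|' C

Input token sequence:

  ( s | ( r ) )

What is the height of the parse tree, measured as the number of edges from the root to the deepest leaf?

[B [C [D ( [B [B [C [D s]]] | [C [D ( [B [C [D r]]] )]]] )]]]

9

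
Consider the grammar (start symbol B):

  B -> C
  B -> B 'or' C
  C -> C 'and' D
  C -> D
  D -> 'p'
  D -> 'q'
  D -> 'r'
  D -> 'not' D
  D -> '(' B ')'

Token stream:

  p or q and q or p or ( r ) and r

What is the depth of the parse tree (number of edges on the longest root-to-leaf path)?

7

[B [B [B [B [C [D p]]] or [C [C [D q]] and [D q]]] or [C [D p]]] or [C [C [D ( [B [C [D r]]] )]] and [D r]]]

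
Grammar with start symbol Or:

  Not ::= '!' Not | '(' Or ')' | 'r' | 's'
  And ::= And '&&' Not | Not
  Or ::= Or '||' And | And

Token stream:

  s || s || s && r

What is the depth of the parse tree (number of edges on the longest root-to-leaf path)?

5

[Or [Or [Or [And [Not s]]] || [And [Not s]]] || [And [And [Not s]] && [Not r]]]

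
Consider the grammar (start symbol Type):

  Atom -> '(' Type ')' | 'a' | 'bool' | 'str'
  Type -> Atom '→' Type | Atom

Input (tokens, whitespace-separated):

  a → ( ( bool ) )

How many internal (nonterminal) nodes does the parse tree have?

8

[Type [Atom a] → [Type [Atom ( [Type [Atom ( [Type [Atom bool]] )]] )]]]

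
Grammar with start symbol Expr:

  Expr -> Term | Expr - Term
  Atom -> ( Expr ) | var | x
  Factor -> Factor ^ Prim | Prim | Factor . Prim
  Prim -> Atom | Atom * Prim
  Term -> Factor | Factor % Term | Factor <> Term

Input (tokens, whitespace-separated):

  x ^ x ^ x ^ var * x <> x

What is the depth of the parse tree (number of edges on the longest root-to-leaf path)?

8

[Expr [Term [Factor [Factor [Factor [Factor [Prim [Atom x]]] ^ [Prim [Atom x]]] ^ [Prim [Atom x]]] ^ [Prim [Atom var] * [Prim [Atom x]]]] <> [Term [Factor [Prim [Atom x]]]]]]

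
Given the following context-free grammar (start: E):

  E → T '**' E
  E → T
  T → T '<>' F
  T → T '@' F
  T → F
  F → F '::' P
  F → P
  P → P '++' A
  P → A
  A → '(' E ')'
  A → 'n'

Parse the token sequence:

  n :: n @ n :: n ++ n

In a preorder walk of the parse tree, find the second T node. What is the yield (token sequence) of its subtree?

n :: n

[E [T [T [F [F [P [A n]]] :: [P [A n]]]] @ [F [F [P [A n]]] :: [P [P [A n]] ++ [A n]]]]]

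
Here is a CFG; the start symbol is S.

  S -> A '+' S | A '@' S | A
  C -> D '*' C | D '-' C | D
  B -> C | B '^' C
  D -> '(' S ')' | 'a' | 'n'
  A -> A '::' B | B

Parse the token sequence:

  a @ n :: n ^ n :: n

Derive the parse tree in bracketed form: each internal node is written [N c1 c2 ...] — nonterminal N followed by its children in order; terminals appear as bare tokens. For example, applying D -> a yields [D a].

S
A @ S
B @ S
C @ S
D @ S
a @ S
a @ A
a @ A :: B
a @ A :: B :: B
a @ B :: B :: B
a @ C :: B :: B
a @ D :: B :: B
a @ n :: B :: B
a @ n :: B ^ C :: B
a @ n :: C ^ C :: B
a @ n :: D ^ C :: B
a @ n :: n ^ C :: B
a @ n :: n ^ D :: B
a @ n :: n ^ n :: B
a @ n :: n ^ n :: C
a @ n :: n ^ n :: D
a @ n :: n ^ n :: n

[S [A [B [C [D a]]]] @ [S [A [A [A [B [C [D n]]]] :: [B [B [C [D n]]] ^ [C [D n]]]] :: [B [C [D n]]]]]]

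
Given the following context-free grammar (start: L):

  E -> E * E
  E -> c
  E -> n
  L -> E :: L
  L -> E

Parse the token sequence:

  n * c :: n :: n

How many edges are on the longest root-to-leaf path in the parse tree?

4

[L [E [E n] * [E c]] :: [L [E n] :: [L [E n]]]]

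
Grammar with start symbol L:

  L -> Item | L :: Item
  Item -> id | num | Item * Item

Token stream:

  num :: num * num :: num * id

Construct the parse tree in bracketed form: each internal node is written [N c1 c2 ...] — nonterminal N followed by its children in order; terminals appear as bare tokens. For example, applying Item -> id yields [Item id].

L
L :: Item
L :: Item :: Item
Item :: Item :: Item
num :: Item :: Item
num :: Item * Item :: Item
num :: num * Item :: Item
num :: num * num :: Item
num :: num * num :: Item * Item
num :: num * num :: num * Item
num :: num * num :: num * id

[L [L [L [Item num]] :: [Item [Item num] * [Item num]]] :: [Item [Item num] * [Item id]]]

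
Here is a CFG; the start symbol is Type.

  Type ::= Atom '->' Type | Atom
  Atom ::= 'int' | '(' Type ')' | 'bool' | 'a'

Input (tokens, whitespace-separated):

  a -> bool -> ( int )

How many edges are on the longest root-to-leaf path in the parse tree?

[Type [Atom a] -> [Type [Atom bool] -> [Type [Atom ( [Type [Atom int]] )]]]]

6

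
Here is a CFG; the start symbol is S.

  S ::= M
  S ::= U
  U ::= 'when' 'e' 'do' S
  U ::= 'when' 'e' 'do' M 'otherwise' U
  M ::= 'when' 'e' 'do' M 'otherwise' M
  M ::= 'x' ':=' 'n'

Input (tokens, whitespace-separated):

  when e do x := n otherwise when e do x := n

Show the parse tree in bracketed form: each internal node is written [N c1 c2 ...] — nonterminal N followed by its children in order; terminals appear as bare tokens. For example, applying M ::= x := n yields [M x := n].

S
U
when e do M otherwise U
when e do x := n otherwise U
when e do x := n otherwise when e do S
when e do x := n otherwise when e do M
when e do x := n otherwise when e do x := n

[S [U when e do [M x := n] otherwise [U when e do [S [M x := n]]]]]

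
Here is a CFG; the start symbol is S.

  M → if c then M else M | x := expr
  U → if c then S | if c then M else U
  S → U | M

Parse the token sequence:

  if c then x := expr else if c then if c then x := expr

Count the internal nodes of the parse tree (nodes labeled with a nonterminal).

8

[S [U if c then [M x := expr] else [U if c then [S [U if c then [S [M x := expr]]]]]]]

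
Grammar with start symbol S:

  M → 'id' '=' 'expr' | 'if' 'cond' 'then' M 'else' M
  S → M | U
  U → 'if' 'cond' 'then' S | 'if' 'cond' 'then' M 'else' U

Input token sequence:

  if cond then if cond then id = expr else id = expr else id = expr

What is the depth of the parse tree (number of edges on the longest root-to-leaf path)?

[S [M if cond then [M if cond then [M id = expr] else [M id = expr]] else [M id = expr]]]

4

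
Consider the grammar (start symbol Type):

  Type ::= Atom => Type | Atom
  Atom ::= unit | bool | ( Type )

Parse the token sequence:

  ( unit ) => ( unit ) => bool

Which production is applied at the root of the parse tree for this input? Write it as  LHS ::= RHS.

Type ::= Atom => Type

[Type [Atom ( [Type [Atom unit]] )] => [Type [Atom ( [Type [Atom unit]] )] => [Type [Atom bool]]]]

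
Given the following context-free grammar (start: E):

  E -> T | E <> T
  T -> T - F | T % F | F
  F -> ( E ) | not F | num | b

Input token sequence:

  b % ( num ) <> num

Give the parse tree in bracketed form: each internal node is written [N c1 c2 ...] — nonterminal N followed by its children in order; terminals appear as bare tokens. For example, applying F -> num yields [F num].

E
E <> T
T <> T
T % F <> T
F % F <> T
b % F <> T
b % ( E ) <> T
b % ( T ) <> T
b % ( F ) <> T
b % ( num ) <> T
b % ( num ) <> F
b % ( num ) <> num

[E [E [T [T [F b]] % [F ( [E [T [F num]]] )]]] <> [T [F num]]]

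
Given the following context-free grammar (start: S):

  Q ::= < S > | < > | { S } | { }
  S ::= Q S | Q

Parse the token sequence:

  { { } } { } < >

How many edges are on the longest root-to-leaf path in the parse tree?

4

[S [Q { [S [Q { }]] }] [S [Q { }] [S [Q < >]]]]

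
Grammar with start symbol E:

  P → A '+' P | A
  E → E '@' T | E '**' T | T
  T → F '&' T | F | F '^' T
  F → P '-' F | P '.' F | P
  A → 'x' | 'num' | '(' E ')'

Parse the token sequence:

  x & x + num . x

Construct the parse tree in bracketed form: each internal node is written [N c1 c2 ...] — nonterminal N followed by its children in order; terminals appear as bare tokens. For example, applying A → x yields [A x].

E
T
F & T
P & T
A & T
x & T
x & F
x & P . F
x & A + P . F
x & x + P . F
x & x + A . F
x & x + num . F
x & x + num . P
x & x + num . A
x & x + num . x

[E [T [F [P [A x]]] & [T [F [P [A x] + [P [A num]]] . [F [P [A x]]]]]]]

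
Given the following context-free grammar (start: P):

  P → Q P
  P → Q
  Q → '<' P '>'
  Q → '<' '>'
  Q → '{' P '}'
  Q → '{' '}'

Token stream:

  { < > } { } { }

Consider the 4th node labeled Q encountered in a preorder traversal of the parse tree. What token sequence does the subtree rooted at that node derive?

{ }

[P [Q { [P [Q < >]] }] [P [Q { }] [P [Q { }]]]]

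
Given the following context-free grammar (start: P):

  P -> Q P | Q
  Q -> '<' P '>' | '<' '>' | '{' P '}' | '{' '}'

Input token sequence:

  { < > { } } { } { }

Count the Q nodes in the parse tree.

5

[P [Q { [P [Q < >] [P [Q { }]]] }] [P [Q { }] [P [Q { }]]]]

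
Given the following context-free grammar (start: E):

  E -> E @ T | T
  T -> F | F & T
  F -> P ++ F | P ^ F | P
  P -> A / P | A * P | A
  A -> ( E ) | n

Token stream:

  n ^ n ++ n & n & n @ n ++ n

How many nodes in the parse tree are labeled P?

[E [E [T [F [P [A n]] ^ [F [P [A n]] ++ [F [P [A n]]]]] & [T [F [P [A n]]] & [T [F [P [A n]]]]]]] @ [T [F [P [A n]] ++ [F [P [A n]]]]]]

7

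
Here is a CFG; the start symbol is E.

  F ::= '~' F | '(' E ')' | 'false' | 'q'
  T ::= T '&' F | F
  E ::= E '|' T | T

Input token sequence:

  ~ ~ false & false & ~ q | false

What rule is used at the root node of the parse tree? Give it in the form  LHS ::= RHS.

[E [E [T [T [T [F ~ [F ~ [F false]]]] & [F false]] & [F ~ [F q]]]] | [T [F false]]]

E ::= E '|' T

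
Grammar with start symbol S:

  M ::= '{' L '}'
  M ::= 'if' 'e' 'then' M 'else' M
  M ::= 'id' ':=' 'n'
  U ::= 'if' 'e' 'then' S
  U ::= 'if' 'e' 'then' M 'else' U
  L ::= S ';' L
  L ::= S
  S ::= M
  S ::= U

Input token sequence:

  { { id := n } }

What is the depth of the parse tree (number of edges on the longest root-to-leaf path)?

[S [M { [L [S [M { [L [S [M id := n]]] }]]] }]]

8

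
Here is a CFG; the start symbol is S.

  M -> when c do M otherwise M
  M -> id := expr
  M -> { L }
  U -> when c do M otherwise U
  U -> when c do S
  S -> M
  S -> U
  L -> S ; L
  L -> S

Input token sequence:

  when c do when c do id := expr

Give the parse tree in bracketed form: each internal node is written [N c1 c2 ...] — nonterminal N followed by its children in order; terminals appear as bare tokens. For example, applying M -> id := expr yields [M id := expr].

[S [U when c do [S [U when c do [S [M id := expr]]]]]]

S
U
when c do S
when c do U
when c do when c do S
when c do when c do M
when c do when c do id := expr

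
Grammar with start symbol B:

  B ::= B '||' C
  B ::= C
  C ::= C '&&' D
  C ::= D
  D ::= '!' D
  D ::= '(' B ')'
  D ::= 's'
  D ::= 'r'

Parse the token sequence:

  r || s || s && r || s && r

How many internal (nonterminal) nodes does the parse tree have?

[B [B [B [B [C [D r]]] || [C [D s]]] || [C [C [D s]] && [D r]]] || [C [C [D s]] && [D r]]]

16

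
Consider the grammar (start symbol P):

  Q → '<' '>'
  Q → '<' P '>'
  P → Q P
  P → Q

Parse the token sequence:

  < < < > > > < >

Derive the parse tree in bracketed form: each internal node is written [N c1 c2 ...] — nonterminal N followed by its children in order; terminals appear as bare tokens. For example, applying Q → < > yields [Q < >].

[P [Q < [P [Q < [P [Q < >]] >]] >] [P [Q < >]]]

P
Q P
< P > P
< Q > P
< < P > > P
< < Q > > P
< < < > > > P
< < < > > > Q
< < < > > > < >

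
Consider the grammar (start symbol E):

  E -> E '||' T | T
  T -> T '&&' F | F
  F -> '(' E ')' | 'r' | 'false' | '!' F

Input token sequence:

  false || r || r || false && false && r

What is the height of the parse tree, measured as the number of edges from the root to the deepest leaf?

6

[E [E [E [E [T [F false]]] || [T [F r]]] || [T [F r]]] || [T [T [T [F false]] && [F false]] && [F r]]]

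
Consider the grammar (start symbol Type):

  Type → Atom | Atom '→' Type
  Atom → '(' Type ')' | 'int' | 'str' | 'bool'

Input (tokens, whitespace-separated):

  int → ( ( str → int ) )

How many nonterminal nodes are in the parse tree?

[Type [Atom int] → [Type [Atom ( [Type [Atom ( [Type [Atom str] → [Type [Atom int]]] )]] )]]]

10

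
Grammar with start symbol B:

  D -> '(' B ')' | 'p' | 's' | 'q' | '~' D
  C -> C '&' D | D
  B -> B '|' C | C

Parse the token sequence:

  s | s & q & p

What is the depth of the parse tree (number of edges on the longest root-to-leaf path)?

5

[B [B [C [D s]]] | [C [C [C [D s]] & [D q]] & [D p]]]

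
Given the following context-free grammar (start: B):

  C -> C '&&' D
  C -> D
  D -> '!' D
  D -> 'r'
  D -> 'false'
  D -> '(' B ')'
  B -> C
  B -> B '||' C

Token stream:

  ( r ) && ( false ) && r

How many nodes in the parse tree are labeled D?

[B [C [C [C [D ( [B [C [D r]]] )]] && [D ( [B [C [D false]]] )]] && [D r]]]

5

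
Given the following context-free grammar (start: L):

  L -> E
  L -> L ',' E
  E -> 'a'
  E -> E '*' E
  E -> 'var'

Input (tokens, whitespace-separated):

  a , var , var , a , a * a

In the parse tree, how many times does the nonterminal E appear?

7

[L [L [L [L [L [E a]] , [E var]] , [E var]] , [E a]] , [E [E a] * [E a]]]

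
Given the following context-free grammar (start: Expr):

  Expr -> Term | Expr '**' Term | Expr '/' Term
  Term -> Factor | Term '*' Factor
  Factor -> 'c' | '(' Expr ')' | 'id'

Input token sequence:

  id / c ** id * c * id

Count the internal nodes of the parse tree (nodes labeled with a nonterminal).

[Expr [Expr [Expr [Term [Factor id]]] / [Term [Factor c]]] ** [Term [Term [Term [Factor id]] * [Factor c]] * [Factor id]]]

13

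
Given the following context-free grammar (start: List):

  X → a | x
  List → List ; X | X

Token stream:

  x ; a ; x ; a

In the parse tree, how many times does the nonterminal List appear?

4

[List [List [List [List [X x]] ; [X a]] ; [X x]] ; [X a]]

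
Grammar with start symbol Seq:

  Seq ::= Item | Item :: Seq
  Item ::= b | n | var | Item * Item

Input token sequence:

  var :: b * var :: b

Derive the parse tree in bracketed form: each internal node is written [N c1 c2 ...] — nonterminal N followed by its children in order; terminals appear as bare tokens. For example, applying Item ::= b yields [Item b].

[Seq [Item var] :: [Seq [Item [Item b] * [Item var]] :: [Seq [Item b]]]]

Seq
Item :: Seq
var :: Seq
var :: Item :: Seq
var :: Item * Item :: Seq
var :: b * Item :: Seq
var :: b * var :: Seq
var :: b * var :: Item
var :: b * var :: b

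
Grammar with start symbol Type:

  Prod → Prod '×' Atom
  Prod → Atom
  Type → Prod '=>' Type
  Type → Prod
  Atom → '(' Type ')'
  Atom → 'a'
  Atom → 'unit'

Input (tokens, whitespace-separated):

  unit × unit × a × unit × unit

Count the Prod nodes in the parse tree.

[Type [Prod [Prod [Prod [Prod [Prod [Atom unit]] × [Atom unit]] × [Atom a]] × [Atom unit]] × [Atom unit]]]

5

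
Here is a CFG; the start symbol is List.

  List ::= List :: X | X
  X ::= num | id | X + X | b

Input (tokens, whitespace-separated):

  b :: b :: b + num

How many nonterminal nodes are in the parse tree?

[List [List [List [X b]] :: [X b]] :: [X [X b] + [X num]]]

8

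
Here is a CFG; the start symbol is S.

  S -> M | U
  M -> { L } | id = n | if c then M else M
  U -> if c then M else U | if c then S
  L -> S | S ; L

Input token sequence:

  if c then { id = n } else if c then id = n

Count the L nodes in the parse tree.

1

[S [U if c then [M { [L [S [M id = n]]] }] else [U if c then [S [M id = n]]]]]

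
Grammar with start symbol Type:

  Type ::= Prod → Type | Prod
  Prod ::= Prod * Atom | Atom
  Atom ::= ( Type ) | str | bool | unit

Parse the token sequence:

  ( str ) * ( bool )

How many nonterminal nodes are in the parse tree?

11

[Type [Prod [Prod [Atom ( [Type [Prod [Atom str]]] )]] * [Atom ( [Type [Prod [Atom bool]]] )]]]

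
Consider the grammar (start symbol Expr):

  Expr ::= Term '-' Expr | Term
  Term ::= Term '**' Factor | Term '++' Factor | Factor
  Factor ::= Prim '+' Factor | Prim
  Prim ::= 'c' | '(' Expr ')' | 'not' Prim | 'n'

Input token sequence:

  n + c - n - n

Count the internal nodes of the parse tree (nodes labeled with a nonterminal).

[Expr [Term [Factor [Prim n] + [Factor [Prim c]]]] - [Expr [Term [Factor [Prim n]]] - [Expr [Term [Factor [Prim n]]]]]]

14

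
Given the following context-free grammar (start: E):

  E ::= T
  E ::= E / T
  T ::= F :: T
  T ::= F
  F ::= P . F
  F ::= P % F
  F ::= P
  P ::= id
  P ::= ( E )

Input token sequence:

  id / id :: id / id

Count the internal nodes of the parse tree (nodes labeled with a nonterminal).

[E [E [E [T [F [P id]]]] / [T [F [P id]] :: [T [F [P id]]]]] / [T [F [P id]]]]

15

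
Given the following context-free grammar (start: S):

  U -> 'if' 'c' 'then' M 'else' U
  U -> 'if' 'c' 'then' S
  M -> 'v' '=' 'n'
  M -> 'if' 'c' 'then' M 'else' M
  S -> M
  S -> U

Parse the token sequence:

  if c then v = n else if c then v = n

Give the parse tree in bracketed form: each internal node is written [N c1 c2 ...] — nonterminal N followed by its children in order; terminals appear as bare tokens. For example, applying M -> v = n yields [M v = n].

[S [U if c then [M v = n] else [U if c then [S [M v = n]]]]]

S
U
if c then M else U
if c then v = n else U
if c then v = n else if c then S
if c then v = n else if c then M
if c then v = n else if c then v = n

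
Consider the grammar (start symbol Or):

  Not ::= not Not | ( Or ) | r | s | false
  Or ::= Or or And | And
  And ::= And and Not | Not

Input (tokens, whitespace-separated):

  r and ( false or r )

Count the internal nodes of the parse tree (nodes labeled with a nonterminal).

[Or [And [And [Not r]] and [Not ( [Or [Or [And [Not false]]] or [And [Not r]]] )]]]

11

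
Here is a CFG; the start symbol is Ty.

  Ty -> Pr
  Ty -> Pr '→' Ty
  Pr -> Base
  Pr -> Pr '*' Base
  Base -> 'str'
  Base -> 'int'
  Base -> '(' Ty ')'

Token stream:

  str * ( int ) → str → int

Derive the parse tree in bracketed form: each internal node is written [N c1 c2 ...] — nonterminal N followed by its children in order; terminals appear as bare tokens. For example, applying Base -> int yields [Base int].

Ty
Pr → Ty
Pr * Base → Ty
Base * Base → Ty
str * Base → Ty
str * ( Ty ) → Ty
str * ( Pr ) → Ty
str * ( Base ) → Ty
str * ( int ) → Ty
str * ( int ) → Pr → Ty
str * ( int ) → Base → Ty
str * ( int ) → str → Ty
str * ( int ) → str → Pr
str * ( int ) → str → Base
str * ( int ) → str → int

[Ty [Pr [Pr [Base str]] * [Base ( [Ty [Pr [Base int]]] )]] → [Ty [Pr [Base str]] → [Ty [Pr [Base int]]]]]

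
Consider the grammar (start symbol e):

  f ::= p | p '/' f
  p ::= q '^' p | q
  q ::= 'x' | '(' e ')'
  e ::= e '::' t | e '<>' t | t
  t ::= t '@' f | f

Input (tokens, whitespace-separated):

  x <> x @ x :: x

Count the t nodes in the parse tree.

[e [e [e [t [f [p [q x]]]]] <> [t [t [f [p [q x]]]] @ [f [p [q x]]]]] :: [t [f [p [q x]]]]]

4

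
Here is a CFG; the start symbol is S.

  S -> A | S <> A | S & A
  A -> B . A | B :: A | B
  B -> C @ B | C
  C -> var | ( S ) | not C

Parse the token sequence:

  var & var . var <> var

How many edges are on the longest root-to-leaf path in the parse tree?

[S [S [S [A [B [C var]]]] & [A [B [C var]] . [A [B [C var]]]]] <> [A [B [C var]]]]

6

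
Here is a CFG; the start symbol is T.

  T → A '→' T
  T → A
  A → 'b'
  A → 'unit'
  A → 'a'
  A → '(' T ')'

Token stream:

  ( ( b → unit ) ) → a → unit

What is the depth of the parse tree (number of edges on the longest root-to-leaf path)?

[T [A ( [T [A ( [T [A b] → [T [A unit]]] )]] )] → [T [A a] → [T [A unit]]]]

7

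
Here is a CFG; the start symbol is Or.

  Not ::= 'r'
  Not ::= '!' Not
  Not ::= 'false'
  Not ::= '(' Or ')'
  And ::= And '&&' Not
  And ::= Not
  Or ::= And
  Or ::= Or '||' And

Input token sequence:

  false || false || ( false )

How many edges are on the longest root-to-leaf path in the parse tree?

[Or [Or [Or [And [Not false]]] || [And [Not false]]] || [And [Not ( [Or [And [Not false]]] )]]]

6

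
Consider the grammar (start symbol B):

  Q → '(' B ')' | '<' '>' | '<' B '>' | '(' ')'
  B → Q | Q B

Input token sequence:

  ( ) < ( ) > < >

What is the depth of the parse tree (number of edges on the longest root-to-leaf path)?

[B [Q ( )] [B [Q < [B [Q ( )]] >] [B [Q < >]]]]

5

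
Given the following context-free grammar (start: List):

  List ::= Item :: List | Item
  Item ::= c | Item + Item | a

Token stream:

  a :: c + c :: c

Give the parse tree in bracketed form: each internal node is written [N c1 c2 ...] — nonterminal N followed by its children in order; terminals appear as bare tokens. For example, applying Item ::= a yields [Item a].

[List [Item a] :: [List [Item [Item c] + [Item c]] :: [List [Item c]]]]

List
Item :: List
a :: List
a :: Item :: List
a :: Item + Item :: List
a :: c + Item :: List
a :: c + c :: List
a :: c + c :: Item
a :: c + c :: c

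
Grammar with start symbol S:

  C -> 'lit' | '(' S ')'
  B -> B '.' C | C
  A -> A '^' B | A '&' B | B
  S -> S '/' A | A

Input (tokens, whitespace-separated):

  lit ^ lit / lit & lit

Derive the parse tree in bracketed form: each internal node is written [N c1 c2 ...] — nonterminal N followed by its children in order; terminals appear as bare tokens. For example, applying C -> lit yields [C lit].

S
S / A
A / A
A ^ B / A
B ^ B / A
C ^ B / A
lit ^ B / A
lit ^ C / A
lit ^ lit / A
lit ^ lit / A & B
lit ^ lit / B & B
lit ^ lit / C & B
lit ^ lit / lit & B
lit ^ lit / lit & C
lit ^ lit / lit & lit

[S [S [A [A [B [C lit]]] ^ [B [C lit]]]] / [A [A [B [C lit]]] & [B [C lit]]]]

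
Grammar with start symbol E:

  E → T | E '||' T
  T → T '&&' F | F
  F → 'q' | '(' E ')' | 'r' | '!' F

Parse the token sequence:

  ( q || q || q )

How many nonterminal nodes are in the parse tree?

12

[E [T [F ( [E [E [E [T [F q]]] || [T [F q]]] || [T [F q]]] )]]]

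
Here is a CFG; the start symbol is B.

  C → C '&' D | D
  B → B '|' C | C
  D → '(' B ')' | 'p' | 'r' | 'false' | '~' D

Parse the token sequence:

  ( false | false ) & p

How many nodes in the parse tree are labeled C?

4

[B [C [C [D ( [B [B [C [D false]]] | [C [D false]]] )]] & [D p]]]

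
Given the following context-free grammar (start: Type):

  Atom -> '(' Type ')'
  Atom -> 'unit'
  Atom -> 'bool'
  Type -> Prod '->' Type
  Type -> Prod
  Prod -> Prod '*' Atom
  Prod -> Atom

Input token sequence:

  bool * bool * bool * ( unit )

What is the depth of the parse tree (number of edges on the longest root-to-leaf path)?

[Type [Prod [Prod [Prod [Prod [Atom bool]] * [Atom bool]] * [Atom bool]] * [Atom ( [Type [Prod [Atom unit]]] )]]]

6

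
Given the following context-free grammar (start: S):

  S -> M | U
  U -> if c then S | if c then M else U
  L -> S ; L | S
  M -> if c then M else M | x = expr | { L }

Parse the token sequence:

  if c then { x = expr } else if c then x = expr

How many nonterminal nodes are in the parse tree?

9

[S [U if c then [M { [L [S [M x = expr]]] }] else [U if c then [S [M x = expr]]]]]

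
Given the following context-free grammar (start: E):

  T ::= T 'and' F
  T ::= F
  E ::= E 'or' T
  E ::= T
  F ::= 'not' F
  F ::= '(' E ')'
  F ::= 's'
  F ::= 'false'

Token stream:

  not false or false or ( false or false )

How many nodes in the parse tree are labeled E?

[E [E [E [T [F not [F false]]]] or [T [F false]]] or [T [F ( [E [E [T [F false]]] or [T [F false]]] )]]]

5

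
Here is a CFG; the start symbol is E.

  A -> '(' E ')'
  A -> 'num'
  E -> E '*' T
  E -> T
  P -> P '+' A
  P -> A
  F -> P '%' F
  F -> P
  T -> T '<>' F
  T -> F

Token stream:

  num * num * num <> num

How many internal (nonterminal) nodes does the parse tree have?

[E [E [E [T [F [P [A num]]]]] * [T [F [P [A num]]]]] * [T [T [F [P [A num]]]] <> [F [P [A num]]]]]

19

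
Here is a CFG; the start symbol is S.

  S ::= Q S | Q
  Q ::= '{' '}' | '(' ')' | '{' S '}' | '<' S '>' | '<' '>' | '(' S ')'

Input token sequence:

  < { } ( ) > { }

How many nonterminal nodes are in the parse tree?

8

[S [Q < [S [Q { }] [S [Q ( )]]] >] [S [Q { }]]]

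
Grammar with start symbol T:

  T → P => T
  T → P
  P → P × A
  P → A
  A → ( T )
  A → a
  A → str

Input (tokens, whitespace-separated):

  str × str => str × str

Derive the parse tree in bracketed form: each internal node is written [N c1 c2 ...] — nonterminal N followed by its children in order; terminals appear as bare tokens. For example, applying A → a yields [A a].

[T [P [P [A str]] × [A str]] => [T [P [P [A str]] × [A str]]]]

T
P => T
P × A => T
A × A => T
str × A => T
str × str => T
str × str => P
str × str => P × A
str × str => A × A
str × str => str × A
str × str => str × str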